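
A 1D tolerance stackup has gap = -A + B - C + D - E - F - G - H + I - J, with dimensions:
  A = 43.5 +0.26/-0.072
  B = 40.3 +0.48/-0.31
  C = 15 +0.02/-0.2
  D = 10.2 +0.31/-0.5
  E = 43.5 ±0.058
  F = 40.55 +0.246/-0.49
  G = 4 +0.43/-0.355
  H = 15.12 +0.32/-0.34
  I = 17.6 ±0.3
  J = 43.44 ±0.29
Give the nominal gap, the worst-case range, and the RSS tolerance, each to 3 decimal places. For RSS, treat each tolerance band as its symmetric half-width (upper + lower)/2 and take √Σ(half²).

nominal=-137.010 wc=[-139.744,-134.115] rss=0.967

Stack each dimension's contribution:
  -A: nom -43.500 → Σnom=-43.500; wc +0.072/-0.260 → slack +0.072/-0.260; half-tol=0.166, Σhalf²=0.027556
  +B: nom +40.300 → Σnom=-3.200; wc +0.480/-0.310 → slack +0.552/-0.570; half-tol=0.395, Σhalf²=0.183581
  -C: nom -15.000 → Σnom=-18.200; wc +0.200/-0.020 → slack +0.752/-0.590; half-tol=0.110, Σhalf²=0.195681
  +D: nom +10.200 → Σnom=-8.000; wc +0.310/-0.500 → slack +1.062/-1.090; half-tol=0.405, Σhalf²=0.359706
  -E: nom -43.500 → Σnom=-51.500; wc +0.058/-0.058 → slack +1.120/-1.148; half-tol=0.058, Σhalf²=0.363070
  -F: nom -40.550 → Σnom=-92.050; wc +0.490/-0.246 → slack +1.610/-1.394; half-tol=0.368, Σhalf²=0.498494
  -G: nom -4.000 → Σnom=-96.050; wc +0.355/-0.430 → slack +1.965/-1.824; half-tol=0.392, Σhalf²=0.652550
  -H: nom -15.120 → Σnom=-111.170; wc +0.340/-0.320 → slack +2.305/-2.144; half-tol=0.330, Σhalf²=0.761450
  +I: nom +17.600 → Σnom=-93.570; wc +0.300/-0.300 → slack +2.605/-2.444; half-tol=0.300, Σhalf²=0.851450
  -J: nom -43.440 → Σnom=-137.010; wc +0.290/-0.290 → slack +2.895/-2.734; half-tol=0.290, Σhalf²=0.935550
Nominal = -137.010. Worst-case = [-137.010 - 2.734, -137.010 + 2.895] = [-139.744, -134.115]. RSS = √0.935550 = 0.967.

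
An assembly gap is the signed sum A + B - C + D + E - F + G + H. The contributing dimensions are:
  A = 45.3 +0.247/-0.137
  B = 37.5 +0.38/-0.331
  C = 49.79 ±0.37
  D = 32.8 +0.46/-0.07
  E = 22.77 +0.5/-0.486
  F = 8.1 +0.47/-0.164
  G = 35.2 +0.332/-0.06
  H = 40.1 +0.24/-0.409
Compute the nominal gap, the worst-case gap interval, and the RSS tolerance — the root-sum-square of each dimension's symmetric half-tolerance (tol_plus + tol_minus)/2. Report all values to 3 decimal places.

Stack each dimension's contribution:
  +A: nom +45.300 → Σnom=45.300; wc +0.247/-0.137 → slack +0.247/-0.137; half-tol=0.192, Σhalf²=0.036864
  +B: nom +37.500 → Σnom=82.800; wc +0.380/-0.331 → slack +0.627/-0.468; half-tol=0.356, Σhalf²=0.163244
  -C: nom -49.790 → Σnom=33.010; wc +0.370/-0.370 → slack +0.997/-0.838; half-tol=0.370, Σhalf²=0.300144
  +D: nom +32.800 → Σnom=65.810; wc +0.460/-0.070 → slack +1.457/-0.908; half-tol=0.265, Σhalf²=0.370369
  +E: nom +22.770 → Σnom=88.580; wc +0.500/-0.486 → slack +1.957/-1.394; half-tol=0.493, Σhalf²=0.613418
  -F: nom -8.100 → Σnom=80.480; wc +0.164/-0.470 → slack +2.121/-1.864; half-tol=0.317, Σhalf²=0.713907
  +G: nom +35.200 → Σnom=115.680; wc +0.332/-0.060 → slack +2.453/-1.924; half-tol=0.196, Σhalf²=0.752323
  +H: nom +40.100 → Σnom=155.780; wc +0.240/-0.409 → slack +2.693/-2.333; half-tol=0.325, Σhalf²=0.857623
Nominal = 155.780. Worst-case = [155.780 - 2.333, 155.780 + 2.693] = [153.447, 158.473]. RSS = √0.857623 = 0.926.

nominal=155.780 wc=[153.447,158.473] rss=0.926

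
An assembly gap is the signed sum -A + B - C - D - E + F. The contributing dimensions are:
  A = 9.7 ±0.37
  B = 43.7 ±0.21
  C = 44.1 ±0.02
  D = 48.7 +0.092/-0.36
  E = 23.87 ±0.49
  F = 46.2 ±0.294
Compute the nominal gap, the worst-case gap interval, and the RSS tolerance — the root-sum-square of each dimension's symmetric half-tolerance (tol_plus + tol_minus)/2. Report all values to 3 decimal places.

nominal=-36.470 wc=[-37.946,-34.726] rss=0.748

Stack each dimension's contribution:
  -A: nom -9.700 → Σnom=-9.700; wc +0.370/-0.370 → slack +0.370/-0.370; half-tol=0.370, Σhalf²=0.136900
  +B: nom +43.700 → Σnom=34.000; wc +0.210/-0.210 → slack +0.580/-0.580; half-tol=0.210, Σhalf²=0.181000
  -C: nom -44.100 → Σnom=-10.100; wc +0.020/-0.020 → slack +0.600/-0.600; half-tol=0.020, Σhalf²=0.181400
  -D: nom -48.700 → Σnom=-58.800; wc +0.360/-0.092 → slack +0.960/-0.692; half-tol=0.226, Σhalf²=0.232476
  -E: nom -23.870 → Σnom=-82.670; wc +0.490/-0.490 → slack +1.450/-1.182; half-tol=0.490, Σhalf²=0.472576
  +F: nom +46.200 → Σnom=-36.470; wc +0.294/-0.294 → slack +1.744/-1.476; half-tol=0.294, Σhalf²=0.559012
Nominal = -36.470. Worst-case = [-36.470 - 1.476, -36.470 + 1.744] = [-37.946, -34.726]. RSS = √0.559012 = 0.748.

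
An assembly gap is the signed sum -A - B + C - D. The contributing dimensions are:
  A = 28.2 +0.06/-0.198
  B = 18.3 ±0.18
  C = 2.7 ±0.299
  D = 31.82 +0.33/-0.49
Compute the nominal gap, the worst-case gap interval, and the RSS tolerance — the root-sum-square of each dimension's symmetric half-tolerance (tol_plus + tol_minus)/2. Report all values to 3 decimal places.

Stack each dimension's contribution:
  -A: nom -28.200 → Σnom=-28.200; wc +0.198/-0.060 → slack +0.198/-0.060; half-tol=0.129, Σhalf²=0.016641
  -B: nom -18.300 → Σnom=-46.500; wc +0.180/-0.180 → slack +0.378/-0.240; half-tol=0.180, Σhalf²=0.049041
  +C: nom +2.700 → Σnom=-43.800; wc +0.299/-0.299 → slack +0.677/-0.539; half-tol=0.299, Σhalf²=0.138442
  -D: nom -31.820 → Σnom=-75.620; wc +0.490/-0.330 → slack +1.167/-0.869; half-tol=0.410, Σhalf²=0.306542
Nominal = -75.620. Worst-case = [-75.620 - 0.869, -75.620 + 1.167] = [-76.489, -74.453]. RSS = √0.306542 = 0.554.

nominal=-75.620 wc=[-76.489,-74.453] rss=0.554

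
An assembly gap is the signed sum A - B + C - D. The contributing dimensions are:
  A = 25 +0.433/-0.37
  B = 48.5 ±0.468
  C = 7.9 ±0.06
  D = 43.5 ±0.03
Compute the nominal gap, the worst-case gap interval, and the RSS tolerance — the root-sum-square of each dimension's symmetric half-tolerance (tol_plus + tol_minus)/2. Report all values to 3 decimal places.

nominal=-59.100 wc=[-60.028,-58.109] rss=0.620

Stack each dimension's contribution:
  +A: nom +25.000 → Σnom=25.000; wc +0.433/-0.370 → slack +0.433/-0.370; half-tol=0.401, Σhalf²=0.161202
  -B: nom -48.500 → Σnom=-23.500; wc +0.468/-0.468 → slack +0.901/-0.838; half-tol=0.468, Σhalf²=0.380226
  +C: nom +7.900 → Σnom=-15.600; wc +0.060/-0.060 → slack +0.961/-0.898; half-tol=0.060, Σhalf²=0.383826
  -D: nom -43.500 → Σnom=-59.100; wc +0.030/-0.030 → slack +0.991/-0.928; half-tol=0.030, Σhalf²=0.384726
Nominal = -59.100. Worst-case = [-59.100 - 0.928, -59.100 + 0.991] = [-60.028, -58.109]. RSS = √0.384726 = 0.620.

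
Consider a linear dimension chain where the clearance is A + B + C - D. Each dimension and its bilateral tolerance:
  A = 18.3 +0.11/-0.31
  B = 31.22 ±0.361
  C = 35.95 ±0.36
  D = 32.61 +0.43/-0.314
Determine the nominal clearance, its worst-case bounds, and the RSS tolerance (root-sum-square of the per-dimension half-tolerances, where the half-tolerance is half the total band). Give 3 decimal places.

nominal=52.860 wc=[51.399,54.005] rss=0.665

Stack each dimension's contribution:
  +A: nom +18.300 → Σnom=18.300; wc +0.110/-0.310 → slack +0.110/-0.310; half-tol=0.210, Σhalf²=0.044100
  +B: nom +31.220 → Σnom=49.520; wc +0.361/-0.361 → slack +0.471/-0.671; half-tol=0.361, Σhalf²=0.174421
  +C: nom +35.950 → Σnom=85.470; wc +0.360/-0.360 → slack +0.831/-1.031; half-tol=0.360, Σhalf²=0.304021
  -D: nom -32.610 → Σnom=52.860; wc +0.314/-0.430 → slack +1.145/-1.461; half-tol=0.372, Σhalf²=0.442405
Nominal = 52.860. Worst-case = [52.860 - 1.461, 52.860 + 1.145] = [51.399, 54.005]. RSS = √0.442405 = 0.665.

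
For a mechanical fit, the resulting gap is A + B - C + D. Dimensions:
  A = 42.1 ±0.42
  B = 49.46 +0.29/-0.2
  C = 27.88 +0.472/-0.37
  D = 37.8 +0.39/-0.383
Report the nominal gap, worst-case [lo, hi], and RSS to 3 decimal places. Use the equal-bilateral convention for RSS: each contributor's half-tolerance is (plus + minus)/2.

nominal=101.480 wc=[100.005,102.950] rss=0.750

Stack each dimension's contribution:
  +A: nom +42.100 → Σnom=42.100; wc +0.420/-0.420 → slack +0.420/-0.420; half-tol=0.420, Σhalf²=0.176400
  +B: nom +49.460 → Σnom=91.560; wc +0.290/-0.200 → slack +0.710/-0.620; half-tol=0.245, Σhalf²=0.236425
  -C: nom -27.880 → Σnom=63.680; wc +0.370/-0.472 → slack +1.080/-1.092; half-tol=0.421, Σhalf²=0.413666
  +D: nom +37.800 → Σnom=101.480; wc +0.390/-0.383 → slack +1.470/-1.475; half-tol=0.387, Σhalf²=0.563048
Nominal = 101.480. Worst-case = [101.480 - 1.475, 101.480 + 1.470] = [100.005, 102.950]. RSS = √0.563048 = 0.750.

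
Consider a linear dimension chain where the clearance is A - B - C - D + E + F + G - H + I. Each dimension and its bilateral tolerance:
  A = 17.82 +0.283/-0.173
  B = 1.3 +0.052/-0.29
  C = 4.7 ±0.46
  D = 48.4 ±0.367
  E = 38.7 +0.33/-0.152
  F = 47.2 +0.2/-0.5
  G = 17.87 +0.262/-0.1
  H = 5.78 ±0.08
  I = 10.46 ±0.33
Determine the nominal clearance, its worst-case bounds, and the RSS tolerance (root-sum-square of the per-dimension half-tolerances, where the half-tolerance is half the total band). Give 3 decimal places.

nominal=71.870 wc=[69.656,74.472] rss=0.870

Stack each dimension's contribution:
  +A: nom +17.820 → Σnom=17.820; wc +0.283/-0.173 → slack +0.283/-0.173; half-tol=0.228, Σhalf²=0.051984
  -B: nom -1.300 → Σnom=16.520; wc +0.290/-0.052 → slack +0.573/-0.225; half-tol=0.171, Σhalf²=0.081225
  -C: nom -4.700 → Σnom=11.820; wc +0.460/-0.460 → slack +1.033/-0.685; half-tol=0.460, Σhalf²=0.292825
  -D: nom -48.400 → Σnom=-36.580; wc +0.367/-0.367 → slack +1.400/-1.052; half-tol=0.367, Σhalf²=0.427514
  +E: nom +38.700 → Σnom=2.120; wc +0.330/-0.152 → slack +1.730/-1.204; half-tol=0.241, Σhalf²=0.485595
  +F: nom +47.200 → Σnom=49.320; wc +0.200/-0.500 → slack +1.930/-1.704; half-tol=0.350, Σhalf²=0.608095
  +G: nom +17.870 → Σnom=67.190; wc +0.262/-0.100 → slack +2.192/-1.804; half-tol=0.181, Σhalf²=0.640856
  -H: nom -5.780 → Σnom=61.410; wc +0.080/-0.080 → slack +2.272/-1.884; half-tol=0.080, Σhalf²=0.647256
  +I: nom +10.460 → Σnom=71.870; wc +0.330/-0.330 → slack +2.602/-2.214; half-tol=0.330, Σhalf²=0.756156
Nominal = 71.870. Worst-case = [71.870 - 2.214, 71.870 + 2.602] = [69.656, 74.472]. RSS = √0.756156 = 0.870.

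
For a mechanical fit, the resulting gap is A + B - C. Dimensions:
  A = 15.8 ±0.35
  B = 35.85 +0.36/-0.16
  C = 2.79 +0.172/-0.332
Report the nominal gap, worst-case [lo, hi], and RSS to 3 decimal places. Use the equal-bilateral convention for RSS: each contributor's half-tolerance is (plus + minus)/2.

nominal=48.860 wc=[48.178,49.902] rss=0.504

Stack each dimension's contribution:
  +A: nom +15.800 → Σnom=15.800; wc +0.350/-0.350 → slack +0.350/-0.350; half-tol=0.350, Σhalf²=0.122500
  +B: nom +35.850 → Σnom=51.650; wc +0.360/-0.160 → slack +0.710/-0.510; half-tol=0.260, Σhalf²=0.190100
  -C: nom -2.790 → Σnom=48.860; wc +0.332/-0.172 → slack +1.042/-0.682; half-tol=0.252, Σhalf²=0.253604
Nominal = 48.860. Worst-case = [48.860 - 0.682, 48.860 + 1.042] = [48.178, 49.902]. RSS = √0.253604 = 0.504.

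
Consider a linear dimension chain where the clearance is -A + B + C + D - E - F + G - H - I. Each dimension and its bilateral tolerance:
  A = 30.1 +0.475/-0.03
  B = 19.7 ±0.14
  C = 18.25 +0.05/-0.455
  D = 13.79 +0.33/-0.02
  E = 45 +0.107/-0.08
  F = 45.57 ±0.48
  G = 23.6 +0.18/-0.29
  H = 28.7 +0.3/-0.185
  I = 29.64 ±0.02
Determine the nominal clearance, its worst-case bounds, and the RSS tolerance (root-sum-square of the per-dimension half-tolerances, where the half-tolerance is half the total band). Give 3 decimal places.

Stack each dimension's contribution:
  -A: nom -30.100 → Σnom=-30.100; wc +0.030/-0.475 → slack +0.030/-0.475; half-tol=0.253, Σhalf²=0.063756
  +B: nom +19.700 → Σnom=-10.400; wc +0.140/-0.140 → slack +0.170/-0.615; half-tol=0.140, Σhalf²=0.083356
  +C: nom +18.250 → Σnom=7.850; wc +0.050/-0.455 → slack +0.220/-1.070; half-tol=0.253, Σhalf²=0.147113
  +D: nom +13.790 → Σnom=21.640; wc +0.330/-0.020 → slack +0.550/-1.090; half-tol=0.175, Σhalf²=0.177738
  -E: nom -45.000 → Σnom=-23.360; wc +0.080/-0.107 → slack +0.630/-1.197; half-tol=0.093, Σhalf²=0.186480
  -F: nom -45.570 → Σnom=-68.930; wc +0.480/-0.480 → slack +1.110/-1.677; half-tol=0.480, Σhalf²=0.416880
  +G: nom +23.600 → Σnom=-45.330; wc +0.180/-0.290 → slack +1.290/-1.967; half-tol=0.235, Σhalf²=0.472105
  -H: nom -28.700 → Σnom=-74.030; wc +0.185/-0.300 → slack +1.475/-2.267; half-tol=0.242, Σhalf²=0.530911
  -I: nom -29.640 → Σnom=-103.670; wc +0.020/-0.020 → slack +1.495/-2.287; half-tol=0.020, Σhalf²=0.531311
Nominal = -103.670. Worst-case = [-103.670 - 2.287, -103.670 + 1.495] = [-105.957, -102.175]. RSS = √0.531311 = 0.729.

nominal=-103.670 wc=[-105.957,-102.175] rss=0.729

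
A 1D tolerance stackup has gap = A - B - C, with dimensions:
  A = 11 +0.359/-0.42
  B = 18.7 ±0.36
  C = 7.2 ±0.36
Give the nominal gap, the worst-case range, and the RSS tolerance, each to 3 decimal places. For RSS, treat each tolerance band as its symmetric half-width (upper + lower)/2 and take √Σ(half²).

nominal=-14.900 wc=[-16.040,-13.821] rss=0.641

Stack each dimension's contribution:
  +A: nom +11.000 → Σnom=11.000; wc +0.359/-0.420 → slack +0.359/-0.420; half-tol=0.389, Σhalf²=0.151710
  -B: nom -18.700 → Σnom=-7.700; wc +0.360/-0.360 → slack +0.719/-0.780; half-tol=0.360, Σhalf²=0.281310
  -C: nom -7.200 → Σnom=-14.900; wc +0.360/-0.360 → slack +1.079/-1.140; half-tol=0.360, Σhalf²=0.410910
Nominal = -14.900. Worst-case = [-14.900 - 1.140, -14.900 + 1.079] = [-16.040, -13.821]. RSS = √0.410910 = 0.641.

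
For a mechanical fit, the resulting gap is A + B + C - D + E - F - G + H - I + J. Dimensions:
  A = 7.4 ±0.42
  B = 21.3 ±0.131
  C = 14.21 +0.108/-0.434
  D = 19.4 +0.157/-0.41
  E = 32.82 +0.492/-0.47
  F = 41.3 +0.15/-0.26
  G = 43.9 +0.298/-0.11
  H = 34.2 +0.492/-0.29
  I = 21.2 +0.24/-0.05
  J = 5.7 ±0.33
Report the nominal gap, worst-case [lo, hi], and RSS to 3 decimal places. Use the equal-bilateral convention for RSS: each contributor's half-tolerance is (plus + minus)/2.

Stack each dimension's contribution:
  +A: nom +7.400 → Σnom=7.400; wc +0.420/-0.420 → slack +0.420/-0.420; half-tol=0.420, Σhalf²=0.176400
  +B: nom +21.300 → Σnom=28.700; wc +0.131/-0.131 → slack +0.551/-0.551; half-tol=0.131, Σhalf²=0.193561
  +C: nom +14.210 → Σnom=42.910; wc +0.108/-0.434 → slack +0.659/-0.985; half-tol=0.271, Σhalf²=0.267002
  -D: nom -19.400 → Σnom=23.510; wc +0.410/-0.157 → slack +1.069/-1.142; half-tol=0.283, Σhalf²=0.347374
  +E: nom +32.820 → Σnom=56.330; wc +0.492/-0.470 → slack +1.561/-1.612; half-tol=0.481, Σhalf²=0.578735
  -F: nom -41.300 → Σnom=15.030; wc +0.260/-0.150 → slack +1.821/-1.762; half-tol=0.205, Σhalf²=0.620760
  -G: nom -43.900 → Σnom=-28.870; wc +0.110/-0.298 → slack +1.931/-2.060; half-tol=0.204, Σhalf²=0.662376
  +H: nom +34.200 → Σnom=5.330; wc +0.492/-0.290 → slack +2.423/-2.350; half-tol=0.391, Σhalf²=0.815257
  -I: nom -21.200 → Σnom=-15.870; wc +0.050/-0.240 → slack +2.473/-2.590; half-tol=0.145, Σhalf²=0.836282
  +J: nom +5.700 → Σnom=-10.170; wc +0.330/-0.330 → slack +2.803/-2.920; half-tol=0.330, Σhalf²=0.945182
Nominal = -10.170. Worst-case = [-10.170 - 2.920, -10.170 + 2.803] = [-13.090, -7.367]. RSS = √0.945182 = 0.972.

nominal=-10.170 wc=[-13.090,-7.367] rss=0.972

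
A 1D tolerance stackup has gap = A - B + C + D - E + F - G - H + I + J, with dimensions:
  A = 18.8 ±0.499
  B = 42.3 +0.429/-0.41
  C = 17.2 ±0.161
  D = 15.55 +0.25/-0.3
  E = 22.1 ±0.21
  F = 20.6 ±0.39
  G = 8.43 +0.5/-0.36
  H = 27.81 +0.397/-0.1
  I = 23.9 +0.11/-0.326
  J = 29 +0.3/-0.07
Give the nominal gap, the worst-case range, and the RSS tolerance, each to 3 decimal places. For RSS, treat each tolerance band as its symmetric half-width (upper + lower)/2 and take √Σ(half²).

nominal=24.410 wc=[21.128,27.200] rss=1.025

Stack each dimension's contribution:
  +A: nom +18.800 → Σnom=18.800; wc +0.499/-0.499 → slack +0.499/-0.499; half-tol=0.499, Σhalf²=0.249001
  -B: nom -42.300 → Σnom=-23.500; wc +0.410/-0.429 → slack +0.909/-0.928; half-tol=0.419, Σhalf²=0.424981
  +C: nom +17.200 → Σnom=-6.300; wc +0.161/-0.161 → slack +1.070/-1.089; half-tol=0.161, Σhalf²=0.450902
  +D: nom +15.550 → Σnom=9.250; wc +0.250/-0.300 → slack +1.320/-1.389; half-tol=0.275, Σhalf²=0.526527
  -E: nom -22.100 → Σnom=-12.850; wc +0.210/-0.210 → slack +1.530/-1.599; half-tol=0.210, Σhalf²=0.570627
  +F: nom +20.600 → Σnom=7.750; wc +0.390/-0.390 → slack +1.920/-1.989; half-tol=0.390, Σhalf²=0.722727
  -G: nom -8.430 → Σnom=-0.680; wc +0.360/-0.500 → slack +2.280/-2.489; half-tol=0.430, Σhalf²=0.907627
  -H: nom -27.810 → Σnom=-28.490; wc +0.100/-0.397 → slack +2.380/-2.886; half-tol=0.248, Σhalf²=0.969379
  +I: nom +23.900 → Σnom=-4.590; wc +0.110/-0.326 → slack +2.490/-3.212; half-tol=0.218, Σhalf²=1.016903
  +J: nom +29.000 → Σnom=24.410; wc +0.300/-0.070 → slack +2.790/-3.282; half-tol=0.185, Σhalf²=1.051128
Nominal = 24.410. Worst-case = [24.410 - 3.282, 24.410 + 2.790] = [21.128, 27.200]. RSS = √1.051128 = 1.025.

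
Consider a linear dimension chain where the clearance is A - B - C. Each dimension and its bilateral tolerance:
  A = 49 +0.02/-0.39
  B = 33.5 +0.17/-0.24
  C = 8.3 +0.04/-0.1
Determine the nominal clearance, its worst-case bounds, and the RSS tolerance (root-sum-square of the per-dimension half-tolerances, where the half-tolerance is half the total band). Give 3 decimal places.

nominal=7.200 wc=[6.600,7.560] rss=0.298

Stack each dimension's contribution:
  +A: nom +49.000 → Σnom=49.000; wc +0.020/-0.390 → slack +0.020/-0.390; half-tol=0.205, Σhalf²=0.042025
  -B: nom -33.500 → Σnom=15.500; wc +0.240/-0.170 → slack +0.260/-0.560; half-tol=0.205, Σhalf²=0.084050
  -C: nom -8.300 → Σnom=7.200; wc +0.100/-0.040 → slack +0.360/-0.600; half-tol=0.070, Σhalf²=0.088950
Nominal = 7.200. Worst-case = [7.200 - 0.600, 7.200 + 0.360] = [6.600, 7.560]. RSS = √0.088950 = 0.298.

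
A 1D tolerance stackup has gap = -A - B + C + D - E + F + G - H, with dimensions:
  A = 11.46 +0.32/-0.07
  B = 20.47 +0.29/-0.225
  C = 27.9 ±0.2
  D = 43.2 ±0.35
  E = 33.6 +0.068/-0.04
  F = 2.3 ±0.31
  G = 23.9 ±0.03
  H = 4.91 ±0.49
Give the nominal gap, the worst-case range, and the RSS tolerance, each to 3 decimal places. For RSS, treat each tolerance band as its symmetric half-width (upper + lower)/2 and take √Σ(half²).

Stack each dimension's contribution:
  -A: nom -11.460 → Σnom=-11.460; wc +0.070/-0.320 → slack +0.070/-0.320; half-tol=0.195, Σhalf²=0.038025
  -B: nom -20.470 → Σnom=-31.930; wc +0.225/-0.290 → slack +0.295/-0.610; half-tol=0.258, Σhalf²=0.104331
  +C: nom +27.900 → Σnom=-4.030; wc +0.200/-0.200 → slack +0.495/-0.810; half-tol=0.200, Σhalf²=0.144331
  +D: nom +43.200 → Σnom=39.170; wc +0.350/-0.350 → slack +0.845/-1.160; half-tol=0.350, Σhalf²=0.266831
  -E: nom -33.600 → Σnom=5.570; wc +0.040/-0.068 → slack +0.885/-1.228; half-tol=0.054, Σhalf²=0.269747
  +F: nom +2.300 → Σnom=7.870; wc +0.310/-0.310 → slack +1.195/-1.538; half-tol=0.310, Σhalf²=0.365847
  +G: nom +23.900 → Σnom=31.770; wc +0.030/-0.030 → slack +1.225/-1.568; half-tol=0.030, Σhalf²=0.366747
  -H: nom -4.910 → Σnom=26.860; wc +0.490/-0.490 → slack +1.715/-2.058; half-tol=0.490, Σhalf²=0.606847
Nominal = 26.860. Worst-case = [26.860 - 2.058, 26.860 + 1.715] = [24.802, 28.575]. RSS = √0.606847 = 0.779.

nominal=26.860 wc=[24.802,28.575] rss=0.779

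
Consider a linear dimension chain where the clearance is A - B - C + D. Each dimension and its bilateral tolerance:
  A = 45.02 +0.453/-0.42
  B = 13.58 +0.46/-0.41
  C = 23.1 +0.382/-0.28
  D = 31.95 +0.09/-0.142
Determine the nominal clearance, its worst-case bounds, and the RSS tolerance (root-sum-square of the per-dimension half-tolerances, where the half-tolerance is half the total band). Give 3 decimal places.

nominal=40.290 wc=[38.886,41.523] rss=0.709

Stack each dimension's contribution:
  +A: nom +45.020 → Σnom=45.020; wc +0.453/-0.420 → slack +0.453/-0.420; half-tol=0.436, Σhalf²=0.190532
  -B: nom -13.580 → Σnom=31.440; wc +0.410/-0.460 → slack +0.863/-0.880; half-tol=0.435, Σhalf²=0.379757
  -C: nom -23.100 → Σnom=8.340; wc +0.280/-0.382 → slack +1.143/-1.262; half-tol=0.331, Σhalf²=0.489318
  +D: nom +31.950 → Σnom=40.290; wc +0.090/-0.142 → slack +1.233/-1.404; half-tol=0.116, Σhalf²=0.502774
Nominal = 40.290. Worst-case = [40.290 - 1.404, 40.290 + 1.233] = [38.886, 41.523]. RSS = √0.502774 = 0.709.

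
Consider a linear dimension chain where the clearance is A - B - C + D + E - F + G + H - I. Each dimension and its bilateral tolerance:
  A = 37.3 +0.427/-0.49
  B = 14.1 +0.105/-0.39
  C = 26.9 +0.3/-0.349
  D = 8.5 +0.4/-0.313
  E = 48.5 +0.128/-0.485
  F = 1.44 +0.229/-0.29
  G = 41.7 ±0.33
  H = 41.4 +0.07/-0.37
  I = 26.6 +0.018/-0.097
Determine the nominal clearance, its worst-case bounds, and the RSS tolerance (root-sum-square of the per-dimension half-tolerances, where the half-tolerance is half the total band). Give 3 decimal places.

nominal=108.360 wc=[105.720,110.841] rss=0.909

Stack each dimension's contribution:
  +A: nom +37.300 → Σnom=37.300; wc +0.427/-0.490 → slack +0.427/-0.490; half-tol=0.459, Σhalf²=0.210222
  -B: nom -14.100 → Σnom=23.200; wc +0.390/-0.105 → slack +0.817/-0.595; half-tol=0.247, Σhalf²=0.271479
  -C: nom -26.900 → Σnom=-3.700; wc +0.349/-0.300 → slack +1.166/-0.895; half-tol=0.325, Σhalf²=0.376779
  +D: nom +8.500 → Σnom=4.800; wc +0.400/-0.313 → slack +1.566/-1.208; half-tol=0.357, Σhalf²=0.503871
  +E: nom +48.500 → Σnom=53.300; wc +0.128/-0.485 → slack +1.694/-1.693; half-tol=0.306, Σhalf²=0.597813
  -F: nom -1.440 → Σnom=51.860; wc +0.290/-0.229 → slack +1.984/-1.922; half-tol=0.260, Σhalf²=0.665154
  +G: nom +41.700 → Σnom=93.560; wc +0.330/-0.330 → slack +2.314/-2.252; half-tol=0.330, Σhalf²=0.774054
  +H: nom +41.400 → Σnom=134.960; wc +0.070/-0.370 → slack +2.384/-2.622; half-tol=0.220, Σhalf²=0.822454
  -I: nom -26.600 → Σnom=108.360; wc +0.097/-0.018 → slack +2.481/-2.640; half-tol=0.058, Σhalf²=0.825760
Nominal = 108.360. Worst-case = [108.360 - 2.640, 108.360 + 2.481] = [105.720, 110.841]. RSS = √0.825760 = 0.909.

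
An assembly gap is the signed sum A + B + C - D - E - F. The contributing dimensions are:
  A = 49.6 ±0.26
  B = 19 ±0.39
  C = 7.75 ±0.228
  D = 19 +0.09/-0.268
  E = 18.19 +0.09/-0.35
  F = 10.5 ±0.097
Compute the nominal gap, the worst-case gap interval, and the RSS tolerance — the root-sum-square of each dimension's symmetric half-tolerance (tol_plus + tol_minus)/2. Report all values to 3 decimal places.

Stack each dimension's contribution:
  +A: nom +49.600 → Σnom=49.600; wc +0.260/-0.260 → slack +0.260/-0.260; half-tol=0.260, Σhalf²=0.067600
  +B: nom +19.000 → Σnom=68.600; wc +0.390/-0.390 → slack +0.650/-0.650; half-tol=0.390, Σhalf²=0.219700
  +C: nom +7.750 → Σnom=76.350; wc +0.228/-0.228 → slack +0.878/-0.878; half-tol=0.228, Σhalf²=0.271684
  -D: nom -19.000 → Σnom=57.350; wc +0.268/-0.090 → slack +1.146/-0.968; half-tol=0.179, Σhalf²=0.303725
  -E: nom -18.190 → Σnom=39.160; wc +0.350/-0.090 → slack +1.496/-1.058; half-tol=0.220, Σhalf²=0.352125
  -F: nom -10.500 → Σnom=28.660; wc +0.097/-0.097 → slack +1.593/-1.155; half-tol=0.097, Σhalf²=0.361534
Nominal = 28.660. Worst-case = [28.660 - 1.155, 28.660 + 1.593] = [27.505, 30.253]. RSS = √0.361534 = 0.601.

nominal=28.660 wc=[27.505,30.253] rss=0.601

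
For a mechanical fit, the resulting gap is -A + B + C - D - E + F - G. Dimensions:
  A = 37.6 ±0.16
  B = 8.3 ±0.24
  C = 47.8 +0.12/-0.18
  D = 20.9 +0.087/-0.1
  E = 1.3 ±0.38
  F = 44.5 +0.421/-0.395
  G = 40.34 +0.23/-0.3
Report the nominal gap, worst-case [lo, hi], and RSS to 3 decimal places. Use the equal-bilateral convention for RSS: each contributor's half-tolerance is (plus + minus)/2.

nominal=0.460 wc=[-1.212,2.181] rss=0.704

Stack each dimension's contribution:
  -A: nom -37.600 → Σnom=-37.600; wc +0.160/-0.160 → slack +0.160/-0.160; half-tol=0.160, Σhalf²=0.025600
  +B: nom +8.300 → Σnom=-29.300; wc +0.240/-0.240 → slack +0.400/-0.400; half-tol=0.240, Σhalf²=0.083200
  +C: nom +47.800 → Σnom=18.500; wc +0.120/-0.180 → slack +0.520/-0.580; half-tol=0.150, Σhalf²=0.105700
  -D: nom -20.900 → Σnom=-2.400; wc +0.100/-0.087 → slack +0.620/-0.667; half-tol=0.093, Σhalf²=0.114442
  -E: nom -1.300 → Σnom=-3.700; wc +0.380/-0.380 → slack +1.000/-1.047; half-tol=0.380, Σhalf²=0.258842
  +F: nom +44.500 → Σnom=40.800; wc +0.421/-0.395 → slack +1.421/-1.442; half-tol=0.408, Σhalf²=0.425306
  -G: nom -40.340 → Σnom=0.460; wc +0.300/-0.230 → slack +1.721/-1.672; half-tol=0.265, Σhalf²=0.495531
Nominal = 0.460. Worst-case = [0.460 - 1.672, 0.460 + 1.721] = [-1.212, 2.181]. RSS = √0.495531 = 0.704.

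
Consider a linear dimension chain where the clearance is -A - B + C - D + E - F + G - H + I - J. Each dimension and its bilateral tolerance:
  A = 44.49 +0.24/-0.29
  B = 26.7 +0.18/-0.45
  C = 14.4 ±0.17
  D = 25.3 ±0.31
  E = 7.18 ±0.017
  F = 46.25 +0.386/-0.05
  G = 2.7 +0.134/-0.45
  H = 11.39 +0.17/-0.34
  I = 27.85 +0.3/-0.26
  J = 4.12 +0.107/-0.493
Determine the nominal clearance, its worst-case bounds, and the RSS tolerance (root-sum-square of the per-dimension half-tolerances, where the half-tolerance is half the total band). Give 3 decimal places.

nominal=-106.120 wc=[-108.410,-103.566] rss=0.813

Stack each dimension's contribution:
  -A: nom -44.490 → Σnom=-44.490; wc +0.290/-0.240 → slack +0.290/-0.240; half-tol=0.265, Σhalf²=0.070225
  -B: nom -26.700 → Σnom=-71.190; wc +0.450/-0.180 → slack +0.740/-0.420; half-tol=0.315, Σhalf²=0.169450
  +C: nom +14.400 → Σnom=-56.790; wc +0.170/-0.170 → slack +0.910/-0.590; half-tol=0.170, Σhalf²=0.198350
  -D: nom -25.300 → Σnom=-82.090; wc +0.310/-0.310 → slack +1.220/-0.900; half-tol=0.310, Σhalf²=0.294450
  +E: nom +7.180 → Σnom=-74.910; wc +0.017/-0.017 → slack +1.237/-0.917; half-tol=0.017, Σhalf²=0.294739
  -F: nom -46.250 → Σnom=-121.160; wc +0.050/-0.386 → slack +1.287/-1.303; half-tol=0.218, Σhalf²=0.342263
  +G: nom +2.700 → Σnom=-118.460; wc +0.134/-0.450 → slack +1.421/-1.753; half-tol=0.292, Σhalf²=0.427527
  -H: nom -11.390 → Σnom=-129.850; wc +0.340/-0.170 → slack +1.761/-1.923; half-tol=0.255, Σhalf²=0.492552
  +I: nom +27.850 → Σnom=-102.000; wc +0.300/-0.260 → slack +2.061/-2.183; half-tol=0.280, Σhalf²=0.570952
  -J: nom -4.120 → Σnom=-106.120; wc +0.493/-0.107 → slack +2.554/-2.290; half-tol=0.300, Σhalf²=0.660952
Nominal = -106.120. Worst-case = [-106.120 - 2.290, -106.120 + 2.554] = [-108.410, -103.566]. RSS = √0.660952 = 0.813.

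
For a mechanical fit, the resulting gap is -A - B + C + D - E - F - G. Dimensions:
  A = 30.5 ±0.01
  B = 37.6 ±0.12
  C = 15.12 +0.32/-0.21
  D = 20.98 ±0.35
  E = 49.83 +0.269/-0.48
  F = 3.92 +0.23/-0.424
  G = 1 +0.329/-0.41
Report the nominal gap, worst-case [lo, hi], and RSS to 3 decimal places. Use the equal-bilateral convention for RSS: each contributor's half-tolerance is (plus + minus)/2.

Stack each dimension's contribution:
  -A: nom -30.500 → Σnom=-30.500; wc +0.010/-0.010 → slack +0.010/-0.010; half-tol=0.010, Σhalf²=0.000100
  -B: nom -37.600 → Σnom=-68.100; wc +0.120/-0.120 → slack +0.130/-0.130; half-tol=0.120, Σhalf²=0.014500
  +C: nom +15.120 → Σnom=-52.980; wc +0.320/-0.210 → slack +0.450/-0.340; half-tol=0.265, Σhalf²=0.084725
  +D: nom +20.980 → Σnom=-32.000; wc +0.350/-0.350 → slack +0.800/-0.690; half-tol=0.350, Σhalf²=0.207225
  -E: nom -49.830 → Σnom=-81.830; wc +0.480/-0.269 → slack +1.280/-0.959; half-tol=0.374, Σhalf²=0.347475
  -F: nom -3.920 → Σnom=-85.750; wc +0.424/-0.230 → slack +1.704/-1.189; half-tol=0.327, Σhalf²=0.454404
  -G: nom -1.000 → Σnom=-86.750; wc +0.410/-0.329 → slack +2.114/-1.518; half-tol=0.369, Σhalf²=0.590935
Nominal = -86.750. Worst-case = [-86.750 - 1.518, -86.750 + 2.114] = [-88.268, -84.636]. RSS = √0.590935 = 0.769.

nominal=-86.750 wc=[-88.268,-84.636] rss=0.769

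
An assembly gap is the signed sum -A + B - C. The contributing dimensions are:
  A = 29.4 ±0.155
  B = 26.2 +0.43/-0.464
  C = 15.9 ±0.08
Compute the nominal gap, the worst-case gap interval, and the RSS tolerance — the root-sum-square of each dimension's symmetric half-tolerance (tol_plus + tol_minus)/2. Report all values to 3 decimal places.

Stack each dimension's contribution:
  -A: nom -29.400 → Σnom=-29.400; wc +0.155/-0.155 → slack +0.155/-0.155; half-tol=0.155, Σhalf²=0.024025
  +B: nom +26.200 → Σnom=-3.200; wc +0.430/-0.464 → slack +0.585/-0.619; half-tol=0.447, Σhalf²=0.223834
  -C: nom -15.900 → Σnom=-19.100; wc +0.080/-0.080 → slack +0.665/-0.699; half-tol=0.080, Σhalf²=0.230234
Nominal = -19.100. Worst-case = [-19.100 - 0.699, -19.100 + 0.665] = [-19.799, -18.435]. RSS = √0.230234 = 0.480.

nominal=-19.100 wc=[-19.799,-18.435] rss=0.480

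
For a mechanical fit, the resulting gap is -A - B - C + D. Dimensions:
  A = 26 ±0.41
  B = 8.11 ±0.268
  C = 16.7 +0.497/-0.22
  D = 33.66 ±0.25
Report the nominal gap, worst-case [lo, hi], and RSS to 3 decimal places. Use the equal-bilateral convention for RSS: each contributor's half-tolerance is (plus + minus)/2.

nominal=-17.150 wc=[-18.575,-16.002] rss=0.656

Stack each dimension's contribution:
  -A: nom -26.000 → Σnom=-26.000; wc +0.410/-0.410 → slack +0.410/-0.410; half-tol=0.410, Σhalf²=0.168100
  -B: nom -8.110 → Σnom=-34.110; wc +0.268/-0.268 → slack +0.678/-0.678; half-tol=0.268, Σhalf²=0.239924
  -C: nom -16.700 → Σnom=-50.810; wc +0.220/-0.497 → slack +0.898/-1.175; half-tol=0.358, Σhalf²=0.368446
  +D: nom +33.660 → Σnom=-17.150; wc +0.250/-0.250 → slack +1.148/-1.425; half-tol=0.250, Σhalf²=0.430946
Nominal = -17.150. Worst-case = [-17.150 - 1.425, -17.150 + 1.148] = [-18.575, -16.002]. RSS = √0.430946 = 0.656.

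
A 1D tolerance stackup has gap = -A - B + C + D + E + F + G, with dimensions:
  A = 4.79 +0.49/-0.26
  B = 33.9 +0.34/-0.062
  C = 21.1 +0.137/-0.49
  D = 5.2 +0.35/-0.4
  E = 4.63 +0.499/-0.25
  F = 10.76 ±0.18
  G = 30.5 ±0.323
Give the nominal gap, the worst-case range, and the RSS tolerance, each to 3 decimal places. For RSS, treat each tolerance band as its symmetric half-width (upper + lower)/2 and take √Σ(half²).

Stack each dimension's contribution:
  -A: nom -4.790 → Σnom=-4.790; wc +0.260/-0.490 → slack +0.260/-0.490; half-tol=0.375, Σhalf²=0.140625
  -B: nom -33.900 → Σnom=-38.690; wc +0.062/-0.340 → slack +0.322/-0.830; half-tol=0.201, Σhalf²=0.181026
  +C: nom +21.100 → Σnom=-17.590; wc +0.137/-0.490 → slack +0.459/-1.320; half-tol=0.314, Σhalf²=0.279308
  +D: nom +5.200 → Σnom=-12.390; wc +0.350/-0.400 → slack +0.809/-1.720; half-tol=0.375, Σhalf²=0.419933
  +E: nom +4.630 → Σnom=-7.760; wc +0.499/-0.250 → slack +1.308/-1.970; half-tol=0.374, Σhalf²=0.560184
  +F: nom +10.760 → Σnom=3.000; wc +0.180/-0.180 → slack +1.488/-2.150; half-tol=0.180, Σhalf²=0.592584
  +G: nom +30.500 → Σnom=33.500; wc +0.323/-0.323 → slack +1.811/-2.473; half-tol=0.323, Σhalf²=0.696913
Nominal = 33.500. Worst-case = [33.500 - 2.473, 33.500 + 1.811] = [31.027, 35.311]. RSS = √0.696913 = 0.835.

nominal=33.500 wc=[31.027,35.311] rss=0.835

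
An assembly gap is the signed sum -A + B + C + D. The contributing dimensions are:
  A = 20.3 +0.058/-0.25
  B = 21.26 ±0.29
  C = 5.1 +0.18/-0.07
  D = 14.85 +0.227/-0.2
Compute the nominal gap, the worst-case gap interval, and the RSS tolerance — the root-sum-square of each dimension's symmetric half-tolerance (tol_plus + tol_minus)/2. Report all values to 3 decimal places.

nominal=20.910 wc=[20.292,21.857] rss=0.411

Stack each dimension's contribution:
  -A: nom -20.300 → Σnom=-20.300; wc +0.250/-0.058 → slack +0.250/-0.058; half-tol=0.154, Σhalf²=0.023716
  +B: nom +21.260 → Σnom=0.960; wc +0.290/-0.290 → slack +0.540/-0.348; half-tol=0.290, Σhalf²=0.107816
  +C: nom +5.100 → Σnom=6.060; wc +0.180/-0.070 → slack +0.720/-0.418; half-tol=0.125, Σhalf²=0.123441
  +D: nom +14.850 → Σnom=20.910; wc +0.227/-0.200 → slack +0.947/-0.618; half-tol=0.214, Σhalf²=0.169023
Nominal = 20.910. Worst-case = [20.910 - 0.618, 20.910 + 0.947] = [20.292, 21.857]. RSS = √0.169023 = 0.411.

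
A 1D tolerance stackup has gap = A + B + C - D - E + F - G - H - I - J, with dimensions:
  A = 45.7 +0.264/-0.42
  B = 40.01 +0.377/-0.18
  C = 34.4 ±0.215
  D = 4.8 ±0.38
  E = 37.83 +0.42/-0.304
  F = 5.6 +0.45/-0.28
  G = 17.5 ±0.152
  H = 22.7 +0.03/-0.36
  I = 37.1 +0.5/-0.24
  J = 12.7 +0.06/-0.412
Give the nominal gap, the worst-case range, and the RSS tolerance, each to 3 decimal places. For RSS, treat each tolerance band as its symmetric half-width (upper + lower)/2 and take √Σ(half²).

Stack each dimension's contribution:
  +A: nom +45.700 → Σnom=45.700; wc +0.264/-0.420 → slack +0.264/-0.420; half-tol=0.342, Σhalf²=0.116964
  +B: nom +40.010 → Σnom=85.710; wc +0.377/-0.180 → slack +0.641/-0.600; half-tol=0.278, Σhalf²=0.194526
  +C: nom +34.400 → Σnom=120.110; wc +0.215/-0.215 → slack +0.856/-0.815; half-tol=0.215, Σhalf²=0.240751
  -D: nom -4.800 → Σnom=115.310; wc +0.380/-0.380 → slack +1.236/-1.195; half-tol=0.380, Σhalf²=0.385151
  -E: nom -37.830 → Σnom=77.480; wc +0.304/-0.420 → slack +1.540/-1.615; half-tol=0.362, Σhalf²=0.516195
  +F: nom +5.600 → Σnom=83.080; wc +0.450/-0.280 → slack +1.990/-1.895; half-tol=0.365, Σhalf²=0.649420
  -G: nom -17.500 → Σnom=65.580; wc +0.152/-0.152 → slack +2.142/-2.047; half-tol=0.152, Σhalf²=0.672524
  -H: nom -22.700 → Σnom=42.880; wc +0.360/-0.030 → slack +2.502/-2.077; half-tol=0.195, Σhalf²=0.710549
  -I: nom -37.100 → Σnom=5.780; wc +0.240/-0.500 → slack +2.742/-2.577; half-tol=0.370, Σhalf²=0.847449
  -J: nom -12.700 → Σnom=-6.920; wc +0.412/-0.060 → slack +3.154/-2.637; half-tol=0.236, Σhalf²=0.903145
Nominal = -6.920. Worst-case = [-6.920 - 2.637, -6.920 + 3.154] = [-9.557, -3.766]. RSS = √0.903145 = 0.950.

nominal=-6.920 wc=[-9.557,-3.766] rss=0.950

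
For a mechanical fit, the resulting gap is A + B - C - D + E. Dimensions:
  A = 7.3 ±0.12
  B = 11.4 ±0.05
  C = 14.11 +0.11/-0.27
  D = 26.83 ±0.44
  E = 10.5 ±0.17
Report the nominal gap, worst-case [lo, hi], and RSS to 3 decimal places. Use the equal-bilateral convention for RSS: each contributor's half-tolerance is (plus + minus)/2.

nominal=-11.740 wc=[-12.630,-10.690] rss=0.525

Stack each dimension's contribution:
  +A: nom +7.300 → Σnom=7.300; wc +0.120/-0.120 → slack +0.120/-0.120; half-tol=0.120, Σhalf²=0.014400
  +B: nom +11.400 → Σnom=18.700; wc +0.050/-0.050 → slack +0.170/-0.170; half-tol=0.050, Σhalf²=0.016900
  -C: nom -14.110 → Σnom=4.590; wc +0.270/-0.110 → slack +0.440/-0.280; half-tol=0.190, Σhalf²=0.053000
  -D: nom -26.830 → Σnom=-22.240; wc +0.440/-0.440 → slack +0.880/-0.720; half-tol=0.440, Σhalf²=0.246600
  +E: nom +10.500 → Σnom=-11.740; wc +0.170/-0.170 → slack +1.050/-0.890; half-tol=0.170, Σhalf²=0.275500
Nominal = -11.740. Worst-case = [-11.740 - 0.890, -11.740 + 1.050] = [-12.630, -10.690]. RSS = √0.275500 = 0.525.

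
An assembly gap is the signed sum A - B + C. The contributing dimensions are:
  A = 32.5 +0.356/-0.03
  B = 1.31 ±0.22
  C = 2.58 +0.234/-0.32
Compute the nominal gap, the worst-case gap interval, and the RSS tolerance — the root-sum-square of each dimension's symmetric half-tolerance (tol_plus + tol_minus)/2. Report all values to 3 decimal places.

nominal=33.770 wc=[33.200,34.580] rss=0.403

Stack each dimension's contribution:
  +A: nom +32.500 → Σnom=32.500; wc +0.356/-0.030 → slack +0.356/-0.030; half-tol=0.193, Σhalf²=0.037249
  -B: nom -1.310 → Σnom=31.190; wc +0.220/-0.220 → slack +0.576/-0.250; half-tol=0.220, Σhalf²=0.085649
  +C: nom +2.580 → Σnom=33.770; wc +0.234/-0.320 → slack +0.810/-0.570; half-tol=0.277, Σhalf²=0.162378
Nominal = 33.770. Worst-case = [33.770 - 0.570, 33.770 + 0.810] = [33.200, 34.580]. RSS = √0.162378 = 0.403.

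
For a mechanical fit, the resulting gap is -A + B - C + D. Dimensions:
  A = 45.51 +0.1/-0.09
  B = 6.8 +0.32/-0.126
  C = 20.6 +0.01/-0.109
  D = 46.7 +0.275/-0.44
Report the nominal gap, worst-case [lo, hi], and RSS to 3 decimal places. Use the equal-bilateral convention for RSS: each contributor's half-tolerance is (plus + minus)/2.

nominal=-12.610 wc=[-13.286,-11.816] rss=0.436

Stack each dimension's contribution:
  -A: nom -45.510 → Σnom=-45.510; wc +0.090/-0.100 → slack +0.090/-0.100; half-tol=0.095, Σhalf²=0.009025
  +B: nom +6.800 → Σnom=-38.710; wc +0.320/-0.126 → slack +0.410/-0.226; half-tol=0.223, Σhalf²=0.058754
  -C: nom -20.600 → Σnom=-59.310; wc +0.109/-0.010 → slack +0.519/-0.236; half-tol=0.059, Σhalf²=0.062294
  +D: nom +46.700 → Σnom=-12.610; wc +0.275/-0.440 → slack +0.794/-0.676; half-tol=0.358, Σhalf²=0.190101
Nominal = -12.610. Worst-case = [-12.610 - 0.676, -12.610 + 0.794] = [-13.286, -11.816]. RSS = √0.190101 = 0.436.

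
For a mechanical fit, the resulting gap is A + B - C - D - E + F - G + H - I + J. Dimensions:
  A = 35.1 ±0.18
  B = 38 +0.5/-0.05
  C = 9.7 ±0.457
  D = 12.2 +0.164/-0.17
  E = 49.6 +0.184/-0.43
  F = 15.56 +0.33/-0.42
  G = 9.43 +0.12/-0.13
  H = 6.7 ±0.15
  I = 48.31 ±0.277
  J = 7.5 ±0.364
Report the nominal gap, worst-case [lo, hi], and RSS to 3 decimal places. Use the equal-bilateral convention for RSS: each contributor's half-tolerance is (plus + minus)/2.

Stack each dimension's contribution:
  +A: nom +35.100 → Σnom=35.100; wc +0.180/-0.180 → slack +0.180/-0.180; half-tol=0.180, Σhalf²=0.032400
  +B: nom +38.000 → Σnom=73.100; wc +0.500/-0.050 → slack +0.680/-0.230; half-tol=0.275, Σhalf²=0.108025
  -C: nom -9.700 → Σnom=63.400; wc +0.457/-0.457 → slack +1.137/-0.687; half-tol=0.457, Σhalf²=0.316874
  -D: nom -12.200 → Σnom=51.200; wc +0.170/-0.164 → slack +1.307/-0.851; half-tol=0.167, Σhalf²=0.344763
  -E: nom -49.600 → Σnom=1.600; wc +0.430/-0.184 → slack +1.737/-1.035; half-tol=0.307, Σhalf²=0.439012
  +F: nom +15.560 → Σnom=17.160; wc +0.330/-0.420 → slack +2.067/-1.455; half-tol=0.375, Σhalf²=0.579637
  -G: nom -9.430 → Σnom=7.730; wc +0.130/-0.120 → slack +2.197/-1.575; half-tol=0.125, Σhalf²=0.595262
  +H: nom +6.700 → Σnom=14.430; wc +0.150/-0.150 → slack +2.347/-1.725; half-tol=0.150, Σhalf²=0.617762
  -I: nom -48.310 → Σnom=-33.880; wc +0.277/-0.277 → slack +2.624/-2.002; half-tol=0.277, Σhalf²=0.694491
  +J: nom +7.500 → Σnom=-26.380; wc +0.364/-0.364 → slack +2.988/-2.366; half-tol=0.364, Σhalf²=0.826987
Nominal = -26.380. Worst-case = [-26.380 - 2.366, -26.380 + 2.988] = [-28.746, -23.392]. RSS = √0.826987 = 0.909.

nominal=-26.380 wc=[-28.746,-23.392] rss=0.909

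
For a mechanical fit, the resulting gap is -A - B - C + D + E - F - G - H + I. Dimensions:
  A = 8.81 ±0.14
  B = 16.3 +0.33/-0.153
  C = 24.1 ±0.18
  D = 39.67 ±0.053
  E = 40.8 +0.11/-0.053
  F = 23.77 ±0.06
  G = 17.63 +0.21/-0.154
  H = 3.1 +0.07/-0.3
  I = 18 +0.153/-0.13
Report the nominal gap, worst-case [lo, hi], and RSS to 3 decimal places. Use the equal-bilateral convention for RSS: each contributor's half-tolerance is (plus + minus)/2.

Stack each dimension's contribution:
  -A: nom -8.810 → Σnom=-8.810; wc +0.140/-0.140 → slack +0.140/-0.140; half-tol=0.140, Σhalf²=0.019600
  -B: nom -16.300 → Σnom=-25.110; wc +0.153/-0.330 → slack +0.293/-0.470; half-tol=0.241, Σhalf²=0.077922
  -C: nom -24.100 → Σnom=-49.210; wc +0.180/-0.180 → slack +0.473/-0.650; half-tol=0.180, Σhalf²=0.110322
  +D: nom +39.670 → Σnom=-9.540; wc +0.053/-0.053 → slack +0.526/-0.703; half-tol=0.053, Σhalf²=0.113131
  +E: nom +40.800 → Σnom=31.260; wc +0.110/-0.053 → slack +0.636/-0.756; half-tol=0.082, Σhalf²=0.119774
  -F: nom -23.770 → Σnom=7.490; wc +0.060/-0.060 → slack +0.696/-0.816; half-tol=0.060, Σhalf²=0.123374
  -G: nom -17.630 → Σnom=-10.140; wc +0.154/-0.210 → slack +0.850/-1.026; half-tol=0.182, Σhalf²=0.156498
  -H: nom -3.100 → Σnom=-13.240; wc +0.300/-0.070 → slack +1.150/-1.096; half-tol=0.185, Σhalf²=0.190723
  +I: nom +18.000 → Σnom=4.760; wc +0.153/-0.130 → slack +1.303/-1.226; half-tol=0.142, Σhalf²=0.210745
Nominal = 4.760. Worst-case = [4.760 - 1.226, 4.760 + 1.303] = [3.534, 6.063]. RSS = √0.210745 = 0.459.

nominal=4.760 wc=[3.534,6.063] rss=0.459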